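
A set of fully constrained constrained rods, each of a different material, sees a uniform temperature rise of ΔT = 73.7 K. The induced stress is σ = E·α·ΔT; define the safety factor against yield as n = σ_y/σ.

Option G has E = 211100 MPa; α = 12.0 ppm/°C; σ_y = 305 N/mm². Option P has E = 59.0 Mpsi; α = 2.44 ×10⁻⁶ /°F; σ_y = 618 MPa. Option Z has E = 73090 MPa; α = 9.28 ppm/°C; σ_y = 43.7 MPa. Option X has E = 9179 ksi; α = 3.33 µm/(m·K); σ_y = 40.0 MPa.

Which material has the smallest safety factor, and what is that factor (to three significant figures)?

option Z, n = 0.874

Per material, after unit conversion:
  option G: E = 211.1, α = 12.0, σ_y = 305.0 → σ = 187 MPa, n = 1.63
  option P: E = 406.8, α = 4.39, σ_y = 618.0 → σ = 132 MPa, n = 4.69
  option Z: E = 73.09, α = 9.28, σ_y = 43.70 → σ = 50.0 MPa, n = 0.874
  option X: E = 63.29, α = 3.33, σ_y = 40.00 → σ = 15.5 MPa, n = 2.58
Smallest n: option Z with n = 0.874.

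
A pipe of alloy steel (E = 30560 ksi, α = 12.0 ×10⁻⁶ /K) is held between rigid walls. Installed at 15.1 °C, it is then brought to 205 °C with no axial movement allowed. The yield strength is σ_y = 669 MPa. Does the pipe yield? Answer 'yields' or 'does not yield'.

E = 30560 ksi = 210.7 GPa.
ΔT = 189.9 K. Constrained thermal stress σ = E·α·ΔT = 210.7×10³ MPa × 12.0×10⁻⁶ × 189.9 = 480 MPa (compressive).
Compare to σ_y = 669 MPa: σ < σ_y, so it does not yield.

does not yield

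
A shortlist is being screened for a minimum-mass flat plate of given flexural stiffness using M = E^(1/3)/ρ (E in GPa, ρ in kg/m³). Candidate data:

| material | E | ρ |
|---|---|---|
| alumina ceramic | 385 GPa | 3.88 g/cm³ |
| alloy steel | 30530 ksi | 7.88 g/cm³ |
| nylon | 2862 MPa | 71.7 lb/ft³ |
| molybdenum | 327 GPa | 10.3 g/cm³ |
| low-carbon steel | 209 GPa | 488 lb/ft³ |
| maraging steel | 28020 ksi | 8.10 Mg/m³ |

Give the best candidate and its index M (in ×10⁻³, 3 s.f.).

Convert each candidate to consistent units, then evaluate M:
  alumina ceramic: E = 385.0 GPa, ρ = 3880 kg/m³
  alloy steel: E = 210.5 GPa, ρ = 7880 kg/m³
  nylon: E = 2.862 GPa, ρ = 1149 kg/m³
  molybdenum: E = 327.0 GPa, ρ = 10300 kg/m³
  low-carbon steel: E = 209.0 GPa, ρ = 7817 kg/m³
  maraging steel: E = 193.2 GPa, ρ = 8100 kg/m³
  alumina ceramic: M = 1.87×10⁻³
  nylon: M = 1.24×10⁻³
  low-carbon steel: M = 0.759×10⁻³
  alloy steel: M = 0.755×10⁻³
  maraging steel: M = 0.714×10⁻³
  molybdenum: M = 0.669×10⁻³
Alumina ceramic ranks first.

alumina ceramic, M = 1.87×10⁻³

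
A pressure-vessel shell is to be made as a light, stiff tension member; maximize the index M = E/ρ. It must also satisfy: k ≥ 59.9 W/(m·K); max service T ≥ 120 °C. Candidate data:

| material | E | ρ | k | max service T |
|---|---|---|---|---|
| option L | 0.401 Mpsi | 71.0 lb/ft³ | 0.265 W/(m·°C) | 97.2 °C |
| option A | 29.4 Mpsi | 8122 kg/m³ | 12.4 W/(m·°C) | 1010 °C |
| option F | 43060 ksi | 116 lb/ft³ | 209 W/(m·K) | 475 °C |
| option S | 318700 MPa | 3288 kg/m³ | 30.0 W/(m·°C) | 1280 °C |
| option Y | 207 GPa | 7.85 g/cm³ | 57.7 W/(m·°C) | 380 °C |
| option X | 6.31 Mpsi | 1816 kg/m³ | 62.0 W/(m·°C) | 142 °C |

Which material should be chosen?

Screen on constraints: k ≥ 59.9 W/(m·K); max service T ≥ 120 °C. Survivors: option F, option X.
After converting to SI:
  option F: E = 296.9 GPa, ρ = 1858 kg/m³
  option X: E = 43.51 GPa, ρ = 1816 kg/m³
  option F: M = 160 MN·m/kg
  option X: M = 24.0 MN·m/kg
Option F ranks first.

option F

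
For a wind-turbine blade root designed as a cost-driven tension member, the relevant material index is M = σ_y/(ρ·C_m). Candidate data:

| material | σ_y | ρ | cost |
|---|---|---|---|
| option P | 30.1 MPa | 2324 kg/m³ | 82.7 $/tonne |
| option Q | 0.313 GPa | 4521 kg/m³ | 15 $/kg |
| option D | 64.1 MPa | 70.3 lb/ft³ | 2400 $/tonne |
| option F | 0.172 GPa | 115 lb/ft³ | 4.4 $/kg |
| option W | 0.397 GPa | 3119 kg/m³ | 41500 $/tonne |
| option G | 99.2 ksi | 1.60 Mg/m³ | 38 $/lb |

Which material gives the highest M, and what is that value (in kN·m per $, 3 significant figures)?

option P, M = 157 kN·m per $

Putting every candidate on a common basis:
  option P: σ_y = 30.10 MPa, ρ = 2324 kg/m³, cost = 0.08270 $/kg
  option Q: σ_y = 313.0 MPa, ρ = 4521 kg/m³, cost = 15.00 $/kg
  option D: σ_y = 64.10 MPa, ρ = 1126 kg/m³, cost = 2.400 $/kg
  option F: σ_y = 172.0 MPa, ρ = 1842 kg/m³, cost = 4.400 $/kg
  option W: σ_y = 397.0 MPa, ρ = 3119 kg/m³, cost = 41.50 $/kg
  option G: σ_y = 684.0 MPa, ρ = 1600 kg/m³, cost = 83.77 $/kg
  option P: M = 157 kN·m per $
  option D: M = 23.7 kN·m per $
  option F: M = 21.2 kN·m per $
  option G: M = 5.10 kN·m per $
  option Q: M = 4.62 kN·m per $
  option W: M = 3.07 kN·m per $
Highest index: option P.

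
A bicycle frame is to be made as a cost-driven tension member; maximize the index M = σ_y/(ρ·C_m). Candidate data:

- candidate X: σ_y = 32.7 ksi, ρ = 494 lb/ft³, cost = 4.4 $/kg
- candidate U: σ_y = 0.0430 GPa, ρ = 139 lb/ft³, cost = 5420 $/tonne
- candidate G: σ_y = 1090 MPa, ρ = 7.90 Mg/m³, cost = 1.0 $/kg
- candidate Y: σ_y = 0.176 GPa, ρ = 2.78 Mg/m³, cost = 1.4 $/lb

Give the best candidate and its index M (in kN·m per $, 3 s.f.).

candidate G, M = 138 kN·m per $

In SI units:
  candidate X: σ_y = 225.5 MPa, ρ = 7913 kg/m³, cost = 4.400 $/kg
  candidate U: σ_y = 43.00 MPa, ρ = 2227 kg/m³, cost = 5.420 $/kg
  candidate G: σ_y = 1090 MPa, ρ = 7900 kg/m³, cost = 1.000 $/kg
  candidate Y: σ_y = 176.0 MPa, ρ = 2780 kg/m³, cost = 3.086 $/kg
  candidate G: M = 138 kN·m per $
  candidate Y: M = 20.5 kN·m per $
  candidate X: M = 6.48 kN·m per $
  candidate U: M = 3.56 kN·m per $
Candidate G ranks first.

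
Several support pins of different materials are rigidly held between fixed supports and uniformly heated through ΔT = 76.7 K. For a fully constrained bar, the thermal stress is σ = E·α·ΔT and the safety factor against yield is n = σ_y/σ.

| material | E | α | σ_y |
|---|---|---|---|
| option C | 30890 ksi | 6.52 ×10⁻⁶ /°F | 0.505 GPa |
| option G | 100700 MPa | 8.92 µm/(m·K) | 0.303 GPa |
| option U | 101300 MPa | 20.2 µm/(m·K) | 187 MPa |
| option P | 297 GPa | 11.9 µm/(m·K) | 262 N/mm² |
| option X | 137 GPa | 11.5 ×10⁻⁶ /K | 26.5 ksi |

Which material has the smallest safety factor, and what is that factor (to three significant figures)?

option P, n = 0.967

Converting E to GPa, α to ×10⁻⁶/K, σ_y to MPa, then σ and n for each:
  option C: E = 213.0, α = 11.7, σ_y = 505.0 → σ = 192 MPa, n = 2.63
  option G: E = 100.7, α = 8.92, σ_y = 303.0 → σ = 68.9 MPa, n = 4.40
  option U: E = 101.3, α = 20.2, σ_y = 187.0 → σ = 157 MPa, n = 1.19
  option P: E = 297.0, α = 11.9, σ_y = 262.0 → σ = 271 MPa, n = 0.967
  option X: E = 137.0, α = 11.5, σ_y = 182.7 → σ = 121 MPa, n = 1.51
The minimum is option P at n = 0.967.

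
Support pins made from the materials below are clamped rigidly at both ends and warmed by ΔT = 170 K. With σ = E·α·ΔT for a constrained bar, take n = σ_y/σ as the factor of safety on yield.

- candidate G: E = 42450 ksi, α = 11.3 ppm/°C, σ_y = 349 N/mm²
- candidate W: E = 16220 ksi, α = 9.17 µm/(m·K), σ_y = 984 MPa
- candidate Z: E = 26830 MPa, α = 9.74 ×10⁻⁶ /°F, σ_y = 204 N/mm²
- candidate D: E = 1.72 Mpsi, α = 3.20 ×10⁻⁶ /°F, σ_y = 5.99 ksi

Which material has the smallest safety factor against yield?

candidate G

With everything in SI (GPa, ×10⁻⁶/K, MPa):
  candidate G: E = 292.7, α = 11.3, σ_y = 349.0 → σ = 562 MPa, n = 0.621
  candidate W: E = 111.8, α = 9.17, σ_y = 984.0 → σ = 174 MPa, n = 5.64
  candidate Z: E = 26.83, α = 17.5, σ_y = 204.0 → σ = 80.0 MPa, n = 2.55
  candidate D: E = 11.86, α = 5.76, σ_y = 41.30 → σ = 11.6 MPa, n = 3.56
Smallest n: candidate G with n = 0.621.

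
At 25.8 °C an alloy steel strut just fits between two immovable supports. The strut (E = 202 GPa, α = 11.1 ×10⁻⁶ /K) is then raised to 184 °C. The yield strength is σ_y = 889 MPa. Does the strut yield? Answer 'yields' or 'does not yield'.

ΔT = 158.2 K. Constrained thermal stress σ = E·α·ΔT = 202.0×10³ MPa × 11.1×10⁻⁶ × 158.2 = 355 MPa (compressive).
Compare to σ_y = 889 MPa: σ < σ_y, so it does not yield.

does not yield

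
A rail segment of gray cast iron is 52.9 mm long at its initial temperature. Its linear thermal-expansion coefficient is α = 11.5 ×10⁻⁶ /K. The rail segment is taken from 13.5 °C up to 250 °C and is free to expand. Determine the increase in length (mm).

0.144 mm

ΔT = 250 − 13.5 = 236.5 K.
ΔL = α·L₀·ΔT = 11.5×10⁻⁶ × 52.9 mm × 236.5 K = 0.144 mm.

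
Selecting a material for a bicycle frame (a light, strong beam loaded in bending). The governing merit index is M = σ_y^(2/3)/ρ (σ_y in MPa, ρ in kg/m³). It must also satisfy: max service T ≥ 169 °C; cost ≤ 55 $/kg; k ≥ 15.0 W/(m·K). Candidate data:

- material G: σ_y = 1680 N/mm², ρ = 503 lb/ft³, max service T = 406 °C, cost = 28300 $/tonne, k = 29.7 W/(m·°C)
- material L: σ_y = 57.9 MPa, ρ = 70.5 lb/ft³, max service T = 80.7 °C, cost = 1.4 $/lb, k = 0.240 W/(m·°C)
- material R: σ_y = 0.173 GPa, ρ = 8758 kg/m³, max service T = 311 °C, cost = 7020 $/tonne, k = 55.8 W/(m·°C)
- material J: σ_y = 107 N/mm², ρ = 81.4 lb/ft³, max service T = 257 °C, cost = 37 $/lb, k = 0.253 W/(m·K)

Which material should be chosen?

Screen on constraints: max service T ≥ 169 °C; cost ≤ 55 $/kg; k ≥ 15.0 W/(m·K). Survivors: material G, material R.
Putting every candidate on a common basis:
  material G: σ_y = 1680 MPa, ρ = 8057 kg/m³
  material R: σ_y = 173.0 MPa, ρ = 8758 kg/m³
  material G: M = 17.5×10⁻³
  material R: M = 3.55×10⁻³
Material G has the largest M.

material G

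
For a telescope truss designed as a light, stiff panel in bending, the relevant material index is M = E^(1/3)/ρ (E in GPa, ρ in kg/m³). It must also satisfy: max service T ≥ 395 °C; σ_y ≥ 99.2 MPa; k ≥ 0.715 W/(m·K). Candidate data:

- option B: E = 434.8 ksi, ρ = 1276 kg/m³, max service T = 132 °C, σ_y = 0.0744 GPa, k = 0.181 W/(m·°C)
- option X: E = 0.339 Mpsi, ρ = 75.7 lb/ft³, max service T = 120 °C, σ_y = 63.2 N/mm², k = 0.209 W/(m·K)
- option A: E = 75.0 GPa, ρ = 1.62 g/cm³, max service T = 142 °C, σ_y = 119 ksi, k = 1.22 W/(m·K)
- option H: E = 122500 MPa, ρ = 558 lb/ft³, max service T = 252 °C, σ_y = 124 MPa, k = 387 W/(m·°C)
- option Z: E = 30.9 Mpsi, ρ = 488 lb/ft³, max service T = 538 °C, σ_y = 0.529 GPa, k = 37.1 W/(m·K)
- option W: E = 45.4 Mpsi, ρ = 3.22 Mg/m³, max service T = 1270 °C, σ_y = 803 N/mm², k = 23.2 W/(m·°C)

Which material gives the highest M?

Screen on constraints: max service T ≥ 395 °C; σ_y ≥ 99.2 MPa; k ≥ 0.715 W/(m·K). Survivors: option Z, option W.
Convert each candidate to consistent units, then evaluate M:
  option Z: E = 213.0 GPa, ρ = 7817 kg/m³
  option W: E = 313.0 GPa, ρ = 3220 kg/m³
  option W: M = 2.11×10⁻³
  option Z: M = 0.764×10⁻³
Highest index: option W.

option W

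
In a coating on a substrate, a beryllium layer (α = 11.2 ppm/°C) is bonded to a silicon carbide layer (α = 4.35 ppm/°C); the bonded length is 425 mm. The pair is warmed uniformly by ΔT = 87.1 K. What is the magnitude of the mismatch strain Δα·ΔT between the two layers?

Δα = |11.2 − 4.35|×10⁻⁶/K = 6.85×10⁻⁶/K.
Mismatch strain = Δα·ΔT = 6.85×10⁻⁶ × 87.1 = 5.97×10⁻⁴.

5.97×10⁻⁴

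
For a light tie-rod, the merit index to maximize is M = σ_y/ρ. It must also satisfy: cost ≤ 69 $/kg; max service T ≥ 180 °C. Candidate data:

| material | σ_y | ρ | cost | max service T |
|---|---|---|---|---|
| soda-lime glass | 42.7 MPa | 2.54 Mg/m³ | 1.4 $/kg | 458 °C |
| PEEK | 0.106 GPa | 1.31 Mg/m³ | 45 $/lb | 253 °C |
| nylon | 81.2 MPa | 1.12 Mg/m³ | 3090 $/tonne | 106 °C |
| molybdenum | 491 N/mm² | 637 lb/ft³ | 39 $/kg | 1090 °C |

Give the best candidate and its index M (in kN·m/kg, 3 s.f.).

Screen on constraints: cost ≤ 69 $/kg; max service T ≥ 180 °C. Survivors: soda-lime glass, molybdenum.
Convert each candidate to consistent units, then evaluate M:
  soda-lime glass: σ_y = 42.70 MPa, ρ = 2540 kg/m³
  molybdenum: σ_y = 491.0 MPa, ρ = 10200 kg/m³
  molybdenum: M = 48.1 kN·m/kg
  soda-lime glass: M = 16.8 kN·m/kg
The maximum is for molybdenum.

molybdenum, M = 48.1 kN·m/kg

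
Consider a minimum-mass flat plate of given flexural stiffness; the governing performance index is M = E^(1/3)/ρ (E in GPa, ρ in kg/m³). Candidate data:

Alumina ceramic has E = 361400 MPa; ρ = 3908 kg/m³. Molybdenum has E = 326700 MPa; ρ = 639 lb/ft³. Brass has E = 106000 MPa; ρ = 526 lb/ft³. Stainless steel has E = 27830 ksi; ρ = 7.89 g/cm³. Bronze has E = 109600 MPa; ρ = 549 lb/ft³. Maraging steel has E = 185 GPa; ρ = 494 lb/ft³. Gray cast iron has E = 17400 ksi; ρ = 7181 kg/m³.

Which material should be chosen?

Putting every candidate on a common basis:
  alumina ceramic: E = 361.4 GPa, ρ = 3908 kg/m³
  molybdenum: E = 326.7 GPa, ρ = 10240 kg/m³
  brass: E = 106.0 GPa, ρ = 8426 kg/m³
  stainless steel: E = 191.9 GPa, ρ = 7890 kg/m³
  bronze: E = 109.6 GPa, ρ = 8794 kg/m³
  maraging steel: E = 185.0 GPa, ρ = 7913 kg/m³
  gray cast iron: E = 120.0 GPa, ρ = 7181 kg/m³
  alumina ceramic: M = 1.82×10⁻³
  stainless steel: M = 0.731×10⁻³
  maraging steel: M = 0.720×10⁻³
  gray cast iron: M = 0.687×10⁻³
  molybdenum: M = 0.673×10⁻³
  brass: M = 0.562×10⁻³
  bronze: M = 0.544×10⁻³
Highest index: alumina ceramic.

alumina ceramic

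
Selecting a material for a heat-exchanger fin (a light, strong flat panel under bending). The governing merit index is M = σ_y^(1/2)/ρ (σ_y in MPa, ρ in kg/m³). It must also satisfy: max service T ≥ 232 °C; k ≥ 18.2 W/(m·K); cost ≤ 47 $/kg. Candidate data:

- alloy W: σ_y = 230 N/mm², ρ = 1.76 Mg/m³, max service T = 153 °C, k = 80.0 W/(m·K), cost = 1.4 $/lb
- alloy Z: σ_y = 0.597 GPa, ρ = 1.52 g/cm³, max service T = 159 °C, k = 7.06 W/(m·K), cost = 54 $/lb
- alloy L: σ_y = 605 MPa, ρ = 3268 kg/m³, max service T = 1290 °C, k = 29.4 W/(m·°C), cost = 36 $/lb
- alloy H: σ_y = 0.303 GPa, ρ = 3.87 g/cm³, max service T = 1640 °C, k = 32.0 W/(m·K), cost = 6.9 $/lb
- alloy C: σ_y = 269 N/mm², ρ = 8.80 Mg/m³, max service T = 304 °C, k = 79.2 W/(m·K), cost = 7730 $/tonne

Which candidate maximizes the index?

alloy H

Screen on constraints: max service T ≥ 232 °C; k ≥ 18.2 W/(m·K); cost ≤ 47 $/kg. Survivors: alloy H, alloy C.
Normalizing units and computing the index:
  alloy H: σ_y = 303.0 MPa, ρ = 3870 kg/m³
  alloy C: σ_y = 269.0 MPa, ρ = 8800 kg/m³
  alloy H: M = 4.50×10⁻³
  alloy C: M = 1.86×10⁻³
Highest index: alloy H.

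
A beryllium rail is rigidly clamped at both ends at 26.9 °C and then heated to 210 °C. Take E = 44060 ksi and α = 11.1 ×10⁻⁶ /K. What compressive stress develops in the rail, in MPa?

617 MPa

E = 44060 ksi = 303.8 GPa.
ΔT = 183.1 K. Constrained thermal stress σ = E·α·ΔT = 303.8×10³ MPa × 11.1×10⁻⁶ × 183.1 = 617 MPa (compressive).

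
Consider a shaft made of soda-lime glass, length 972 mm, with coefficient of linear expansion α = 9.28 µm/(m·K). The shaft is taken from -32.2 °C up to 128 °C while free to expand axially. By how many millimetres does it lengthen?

ΔT = 128 − (-32.2) = 160.2 K.
ΔL = α·L₀·ΔT = 9.28×10⁻⁶ × 972 mm × 160.2 K = 1.45 mm.

1.45 mm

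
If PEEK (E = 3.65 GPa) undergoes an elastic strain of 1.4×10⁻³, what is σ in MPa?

σ = E·ε = 3650 MPa × 1.4×10⁻³ = 5.11 MPa.

5.11 MPa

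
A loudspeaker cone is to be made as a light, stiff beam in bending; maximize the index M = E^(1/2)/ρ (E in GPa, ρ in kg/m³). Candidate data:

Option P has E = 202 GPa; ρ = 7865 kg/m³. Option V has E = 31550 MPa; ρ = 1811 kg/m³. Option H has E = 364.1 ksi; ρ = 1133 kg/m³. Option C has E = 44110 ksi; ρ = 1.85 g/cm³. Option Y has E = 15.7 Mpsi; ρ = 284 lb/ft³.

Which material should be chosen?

option C

Convert each candidate to consistent units, then evaluate M:
  option P: E = 202.0 GPa, ρ = 7865 kg/m³
  option V: E = 31.55 GPa, ρ = 1811 kg/m³
  option H: E = 2.510 GPa, ρ = 1133 kg/m³
  option C: E = 304.1 GPa, ρ = 1850 kg/m³
  option Y: E = 108.2 GPa, ρ = 4549 kg/m³
  option C: M = 9.43×10⁻³
  option V: M = 3.10×10⁻³
  option Y: M = 2.29×10⁻³
  option P: M = 1.81×10⁻³
  option H: M = 1.40×10⁻³
Option C ranks first.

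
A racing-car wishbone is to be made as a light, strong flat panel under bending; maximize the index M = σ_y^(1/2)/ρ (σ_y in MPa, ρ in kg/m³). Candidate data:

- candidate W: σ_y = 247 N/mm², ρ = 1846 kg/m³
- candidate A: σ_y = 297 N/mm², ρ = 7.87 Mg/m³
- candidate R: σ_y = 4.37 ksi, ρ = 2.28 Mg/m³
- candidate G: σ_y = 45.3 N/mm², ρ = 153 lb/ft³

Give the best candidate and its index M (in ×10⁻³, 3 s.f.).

Putting every candidate on a common basis:
  candidate W: σ_y = 247.0 MPa, ρ = 1846 kg/m³
  candidate A: σ_y = 297.0 MPa, ρ = 7870 kg/m³
  candidate R: σ_y = 30.13 MPa, ρ = 2280 kg/m³
  candidate G: σ_y = 45.30 MPa, ρ = 2451 kg/m³
  candidate W: M = 8.51×10⁻³
  candidate G: M = 2.75×10⁻³
  candidate R: M = 2.41×10⁻³
  candidate A: M = 2.19×10⁻³
The maximum is for candidate W.

candidate W, M = 8.51×10⁻³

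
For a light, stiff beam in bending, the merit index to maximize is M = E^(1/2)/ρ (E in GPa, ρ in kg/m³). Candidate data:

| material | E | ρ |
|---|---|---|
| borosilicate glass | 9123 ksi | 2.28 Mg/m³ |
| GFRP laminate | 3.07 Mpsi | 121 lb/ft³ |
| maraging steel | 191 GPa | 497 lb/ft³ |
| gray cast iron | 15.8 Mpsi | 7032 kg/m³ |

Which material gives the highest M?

borosilicate glass

Normalizing units and computing the index:
  borosilicate glass: E = 62.90 GPa, ρ = 2280 kg/m³
  GFRP laminate: E = 21.17 GPa, ρ = 1938 kg/m³
  maraging steel: E = 191.0 GPa, ρ = 7961 kg/m³
  gray cast iron: E = 108.9 GPa, ρ = 7032 kg/m³
  borosilicate glass: M = 3.48×10⁻³
  GFRP laminate: M = 2.37×10⁻³
  maraging steel: M = 1.74×10⁻³
  gray cast iron: M = 1.48×10⁻³
The maximum is for borosilicate glass.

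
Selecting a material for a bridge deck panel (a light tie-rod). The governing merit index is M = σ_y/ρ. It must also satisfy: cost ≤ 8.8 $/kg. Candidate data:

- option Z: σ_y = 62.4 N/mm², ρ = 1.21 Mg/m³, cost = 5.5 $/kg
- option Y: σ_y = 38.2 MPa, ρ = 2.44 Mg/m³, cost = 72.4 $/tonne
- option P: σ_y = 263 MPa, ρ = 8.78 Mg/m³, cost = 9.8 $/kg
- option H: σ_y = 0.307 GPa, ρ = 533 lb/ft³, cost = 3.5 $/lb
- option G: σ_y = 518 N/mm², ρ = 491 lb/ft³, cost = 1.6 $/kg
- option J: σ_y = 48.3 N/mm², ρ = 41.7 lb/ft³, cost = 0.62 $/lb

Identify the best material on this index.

option J

Screen on constraints: cost ≤ 8.8 $/kg. Survivors: option Z, option Y, option H, option G, option J.
In SI units:
  option Z: σ_y = 62.40 MPa, ρ = 1210 kg/m³
  option Y: σ_y = 38.20 MPa, ρ = 2440 kg/m³
  option H: σ_y = 307.0 MPa, ρ = 8538 kg/m³
  option G: σ_y = 518.0 MPa, ρ = 7865 kg/m³
  option J: σ_y = 48.30 MPa, ρ = 668.0 kg/m³
  option J: M = 72.3 kN·m/kg
  option G: M = 65.9 kN·m/kg
  option Z: M = 51.6 kN·m/kg
  option H: M = 36.0 kN·m/kg
  option Y: M = 15.7 kN·m/kg
Highest index: option J.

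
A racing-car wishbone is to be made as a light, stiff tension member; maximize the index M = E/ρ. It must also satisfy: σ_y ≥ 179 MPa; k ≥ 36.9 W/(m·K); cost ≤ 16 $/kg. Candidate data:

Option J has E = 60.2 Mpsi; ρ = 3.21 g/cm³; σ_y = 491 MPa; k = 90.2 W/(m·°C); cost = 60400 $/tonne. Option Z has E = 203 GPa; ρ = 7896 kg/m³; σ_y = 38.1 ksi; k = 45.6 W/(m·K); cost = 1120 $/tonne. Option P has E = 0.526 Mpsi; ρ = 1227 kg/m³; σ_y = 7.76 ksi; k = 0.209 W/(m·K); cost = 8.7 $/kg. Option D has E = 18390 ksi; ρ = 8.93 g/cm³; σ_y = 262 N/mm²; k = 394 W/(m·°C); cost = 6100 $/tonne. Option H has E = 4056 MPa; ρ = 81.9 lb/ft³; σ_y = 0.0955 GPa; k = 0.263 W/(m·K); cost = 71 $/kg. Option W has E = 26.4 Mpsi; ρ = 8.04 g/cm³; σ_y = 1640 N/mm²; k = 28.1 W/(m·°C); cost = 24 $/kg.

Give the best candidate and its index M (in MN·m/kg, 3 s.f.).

Screen on constraints: σ_y ≥ 179 MPa; k ≥ 36.9 W/(m·K); cost ≤ 16 $/kg. Survivors: option Z, option D.
After converting to SI:
  option Z: E = 203.0 GPa, ρ = 7896 kg/m³
  option D: E = 126.8 GPa, ρ = 8930 kg/m³
  option Z: M = 25.7 MN·m/kg
  option D: M = 14.2 MN·m/kg
Option Z ranks first.

option Z, M = 25.7 MN·m/kg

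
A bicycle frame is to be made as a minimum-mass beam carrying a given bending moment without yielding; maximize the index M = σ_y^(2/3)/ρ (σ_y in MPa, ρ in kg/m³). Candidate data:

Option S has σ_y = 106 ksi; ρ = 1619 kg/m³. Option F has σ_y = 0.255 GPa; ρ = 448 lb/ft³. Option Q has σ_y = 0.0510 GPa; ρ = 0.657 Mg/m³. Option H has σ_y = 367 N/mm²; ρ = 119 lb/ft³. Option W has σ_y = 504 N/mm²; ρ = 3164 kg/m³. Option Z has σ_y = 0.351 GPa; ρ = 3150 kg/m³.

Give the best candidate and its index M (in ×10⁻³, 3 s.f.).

Convert each candidate to consistent units, then evaluate M:
  option S: σ_y = 730.8 MPa, ρ = 1619 kg/m³
  option F: σ_y = 255.0 MPa, ρ = 7176 kg/m³
  option Q: σ_y = 51.00 MPa, ρ = 657.0 kg/m³
  option H: σ_y = 367.0 MPa, ρ = 1906 kg/m³
  option W: σ_y = 504.0 MPa, ρ = 3164 kg/m³
  option Z: σ_y = 351.0 MPa, ρ = 3150 kg/m³
  option S: M = 50.1×10⁻³
  option H: M = 26.9×10⁻³
  option Q: M = 20.9×10⁻³
  option W: M = 20.0×10⁻³
  option Z: M = 15.8×10⁻³
  option F: M = 5.60×10⁻³
Option S has the largest M.

option S, M = 50.1×10⁻³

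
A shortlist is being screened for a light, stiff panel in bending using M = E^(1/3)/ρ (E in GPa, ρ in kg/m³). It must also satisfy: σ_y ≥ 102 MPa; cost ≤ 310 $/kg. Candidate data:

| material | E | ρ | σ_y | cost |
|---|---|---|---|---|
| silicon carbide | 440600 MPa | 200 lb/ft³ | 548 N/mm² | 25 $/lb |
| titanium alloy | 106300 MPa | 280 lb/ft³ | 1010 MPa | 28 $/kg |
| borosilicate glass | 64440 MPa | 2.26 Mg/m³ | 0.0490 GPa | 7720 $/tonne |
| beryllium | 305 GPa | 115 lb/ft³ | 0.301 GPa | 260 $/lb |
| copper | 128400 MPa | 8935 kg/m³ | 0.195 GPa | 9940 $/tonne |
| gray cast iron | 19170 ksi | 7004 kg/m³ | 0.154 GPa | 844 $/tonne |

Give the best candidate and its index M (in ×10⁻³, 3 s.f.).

silicon carbide, M = 2.38×10⁻³

Screen on constraints: σ_y ≥ 102 MPa; cost ≤ 310 $/kg. Survivors: silicon carbide, titanium alloy, copper, gray cast iron.
In SI units:
  silicon carbide: E = 440.6 GPa, ρ = 3204 kg/m³
  titanium alloy: E = 106.3 GPa, ρ = 4485 kg/m³
  copper: E = 128.4 GPa, ρ = 8935 kg/m³
  gray cast iron: E = 132.2 GPa, ρ = 7004 kg/m³
  silicon carbide: M = 2.38×10⁻³
  titanium alloy: M = 1.06×10⁻³
  gray cast iron: M = 0.727×10⁻³
  copper: M = 0.565×10⁻³
Highest index: silicon carbide.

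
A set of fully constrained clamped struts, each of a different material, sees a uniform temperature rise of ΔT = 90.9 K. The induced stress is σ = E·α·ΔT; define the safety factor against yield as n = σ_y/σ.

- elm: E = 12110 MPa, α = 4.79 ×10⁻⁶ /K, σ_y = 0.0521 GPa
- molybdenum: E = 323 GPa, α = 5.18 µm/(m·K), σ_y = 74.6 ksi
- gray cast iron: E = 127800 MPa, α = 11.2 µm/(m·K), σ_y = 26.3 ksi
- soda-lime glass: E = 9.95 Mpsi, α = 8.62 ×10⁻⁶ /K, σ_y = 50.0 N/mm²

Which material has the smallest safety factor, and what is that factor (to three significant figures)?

Per material, after unit conversion:
  elm: E = 12.11, α = 4.79, σ_y = 52.10 → σ = 5.27 MPa, n = 9.88
  molybdenum: E = 323.0, α = 5.18, σ_y = 514.3 → σ = 152 MPa, n = 3.38
  gray cast iron: E = 127.8, α = 11.2, σ_y = 181.3 → σ = 130 MPa, n = 1.39
  soda-lime glass: E = 68.60, α = 8.62, σ_y = 50.00 → σ = 53.8 MPa, n = 0.930
Smallest n: soda-lime glass with n = 0.930.

soda-lime glass, n = 0.930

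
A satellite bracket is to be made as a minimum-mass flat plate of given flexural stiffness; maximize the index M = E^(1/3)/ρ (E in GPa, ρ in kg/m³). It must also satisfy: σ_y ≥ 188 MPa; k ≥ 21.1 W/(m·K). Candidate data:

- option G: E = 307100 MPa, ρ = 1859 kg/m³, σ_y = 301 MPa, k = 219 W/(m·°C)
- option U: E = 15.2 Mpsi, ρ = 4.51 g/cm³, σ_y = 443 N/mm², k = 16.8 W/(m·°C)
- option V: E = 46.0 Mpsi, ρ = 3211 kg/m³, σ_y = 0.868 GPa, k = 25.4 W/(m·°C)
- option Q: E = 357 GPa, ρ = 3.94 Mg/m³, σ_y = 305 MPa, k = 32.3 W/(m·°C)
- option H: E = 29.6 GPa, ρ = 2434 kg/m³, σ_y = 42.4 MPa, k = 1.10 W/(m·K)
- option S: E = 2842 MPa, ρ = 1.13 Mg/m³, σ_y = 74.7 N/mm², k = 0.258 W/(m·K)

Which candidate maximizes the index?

option G

Screen on constraints: σ_y ≥ 188 MPa; k ≥ 21.1 W/(m·K). Survivors: option G, option V, option Q.
Normalizing units and computing the index:
  option G: E = 307.1 GPa, ρ = 1859 kg/m³
  option V: E = 317.2 GPa, ρ = 3211 kg/m³
  option Q: E = 357.0 GPa, ρ = 3940 kg/m³
  option G: M = 3.63×10⁻³
  option V: M = 2.12×10⁻³
  option Q: M = 1.80×10⁻³
The maximum is for option G.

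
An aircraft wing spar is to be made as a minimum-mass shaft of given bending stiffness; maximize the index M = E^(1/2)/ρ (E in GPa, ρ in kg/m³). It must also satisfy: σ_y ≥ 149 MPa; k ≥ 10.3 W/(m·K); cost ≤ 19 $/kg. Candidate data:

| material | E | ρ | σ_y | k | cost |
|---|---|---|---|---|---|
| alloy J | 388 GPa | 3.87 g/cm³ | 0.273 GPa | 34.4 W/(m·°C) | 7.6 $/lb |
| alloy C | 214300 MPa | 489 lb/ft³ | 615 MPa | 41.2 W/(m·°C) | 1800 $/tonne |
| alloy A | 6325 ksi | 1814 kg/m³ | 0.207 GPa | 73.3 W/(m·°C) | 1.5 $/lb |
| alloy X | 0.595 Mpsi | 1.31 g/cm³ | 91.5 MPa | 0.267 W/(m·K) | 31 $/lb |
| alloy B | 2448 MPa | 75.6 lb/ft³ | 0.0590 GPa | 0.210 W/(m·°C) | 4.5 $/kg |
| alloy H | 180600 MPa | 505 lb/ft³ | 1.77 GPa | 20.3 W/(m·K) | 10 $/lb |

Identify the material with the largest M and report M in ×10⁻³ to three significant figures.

alloy J, M = 5.09×10⁻³

Screen on constraints: σ_y ≥ 149 MPa; k ≥ 10.3 W/(m·K); cost ≤ 19 $/kg. Survivors: alloy J, alloy C, alloy A.
In SI units:
  alloy J: E = 388.0 GPa, ρ = 3870 kg/m³
  alloy C: E = 214.3 GPa, ρ = 7833 kg/m³
  alloy A: E = 43.61 GPa, ρ = 1814 kg/m³
  alloy J: M = 5.09×10⁻³
  alloy A: M = 3.64×10⁻³
  alloy C: M = 1.87×10⁻³
Alloy J has the largest M.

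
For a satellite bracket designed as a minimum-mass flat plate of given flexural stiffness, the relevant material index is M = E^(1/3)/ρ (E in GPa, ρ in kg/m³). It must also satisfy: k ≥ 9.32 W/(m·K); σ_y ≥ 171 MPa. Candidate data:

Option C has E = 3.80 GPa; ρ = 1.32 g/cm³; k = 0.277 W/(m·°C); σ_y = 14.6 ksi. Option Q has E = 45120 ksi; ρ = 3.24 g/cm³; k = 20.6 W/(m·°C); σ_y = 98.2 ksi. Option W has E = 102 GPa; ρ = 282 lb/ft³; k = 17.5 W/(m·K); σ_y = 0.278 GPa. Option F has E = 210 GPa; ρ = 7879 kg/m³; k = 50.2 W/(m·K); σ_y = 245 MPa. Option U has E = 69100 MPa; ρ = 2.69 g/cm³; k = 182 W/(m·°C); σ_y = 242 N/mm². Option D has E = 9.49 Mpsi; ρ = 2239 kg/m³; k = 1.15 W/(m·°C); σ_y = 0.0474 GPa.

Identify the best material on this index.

option Q

Screen on constraints: k ≥ 9.32 W/(m·K); σ_y ≥ 171 MPa. Survivors: option Q, option W, option F, option U.
In SI units:
  option Q: E = 311.1 GPa, ρ = 3240 kg/m³
  option W: E = 102.0 GPa, ρ = 4517 kg/m³
  option F: E = 210.0 GPa, ρ = 7879 kg/m³
  option U: E = 69.10 GPa, ρ = 2690 kg/m³
  option Q: M = 2.09×10⁻³
  option U: M = 1.53×10⁻³
  option W: M = 1.03×10⁻³
  option F: M = 0.754×10⁻³
Option Q ranks first.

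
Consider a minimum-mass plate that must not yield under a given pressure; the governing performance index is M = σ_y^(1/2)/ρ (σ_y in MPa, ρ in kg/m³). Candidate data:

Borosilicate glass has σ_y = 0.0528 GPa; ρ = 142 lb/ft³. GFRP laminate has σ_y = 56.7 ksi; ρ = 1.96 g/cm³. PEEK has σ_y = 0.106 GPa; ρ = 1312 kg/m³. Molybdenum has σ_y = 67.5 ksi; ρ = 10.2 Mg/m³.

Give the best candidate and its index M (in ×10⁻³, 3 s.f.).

Normalizing units and computing the index:
  borosilicate glass: σ_y = 52.80 MPa, ρ = 2275 kg/m³
  GFRP laminate: σ_y = 390.9 MPa, ρ = 1960 kg/m³
  PEEK: σ_y = 106.0 MPa, ρ = 1312 kg/m³
  molybdenum: σ_y = 465.4 MPa, ρ = 10200 kg/m³
  GFRP laminate: M = 10.1×10⁻³
  PEEK: M = 7.85×10⁻³
  borosilicate glass: M = 3.19×10⁻³
  molybdenum: M = 2.12×10⁻³
The maximum is for GFRP laminate.

GFRP laminate, M = 10.1×10⁻³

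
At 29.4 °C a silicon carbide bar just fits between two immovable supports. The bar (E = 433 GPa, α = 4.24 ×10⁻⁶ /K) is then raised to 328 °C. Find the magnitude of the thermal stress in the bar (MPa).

ΔT = 298.6 K. Constrained thermal stress σ = E·α·ΔT = 433.0×10³ MPa × 4.24×10⁻⁶ × 298.6 = 548 MPa (compressive).

548 MPa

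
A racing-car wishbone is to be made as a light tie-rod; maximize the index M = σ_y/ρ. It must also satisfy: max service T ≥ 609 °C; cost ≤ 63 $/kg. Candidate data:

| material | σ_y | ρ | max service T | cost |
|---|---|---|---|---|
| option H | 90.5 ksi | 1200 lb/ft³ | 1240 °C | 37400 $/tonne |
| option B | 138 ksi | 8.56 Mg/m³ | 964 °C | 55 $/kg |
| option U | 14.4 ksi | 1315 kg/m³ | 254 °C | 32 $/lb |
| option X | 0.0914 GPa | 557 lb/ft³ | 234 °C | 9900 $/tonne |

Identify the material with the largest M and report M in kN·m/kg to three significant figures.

Screen on constraints: max service T ≥ 609 °C; cost ≤ 63 $/kg. Survivors: option H, option B.
Putting every candidate on a common basis:
  option H: σ_y = 624.0 MPa, ρ = 19220 kg/m³
  option B: σ_y = 951.5 MPa, ρ = 8560 kg/m³
  option B: M = 111 kN·m/kg
  option H: M = 32.5 kN·m/kg
The maximum is for option B.

option B, M = 111 kN·m/kg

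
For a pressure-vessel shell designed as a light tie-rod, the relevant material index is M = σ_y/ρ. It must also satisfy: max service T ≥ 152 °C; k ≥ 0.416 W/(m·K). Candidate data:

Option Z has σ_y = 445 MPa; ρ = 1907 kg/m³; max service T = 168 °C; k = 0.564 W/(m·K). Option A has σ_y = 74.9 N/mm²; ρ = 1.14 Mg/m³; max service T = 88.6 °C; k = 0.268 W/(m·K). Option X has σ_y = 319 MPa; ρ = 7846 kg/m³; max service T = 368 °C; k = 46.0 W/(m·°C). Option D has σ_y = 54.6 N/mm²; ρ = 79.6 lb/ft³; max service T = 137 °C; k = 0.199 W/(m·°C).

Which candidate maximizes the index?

Screen on constraints: max service T ≥ 152 °C; k ≥ 0.416 W/(m·K). Survivors: option Z, option X.
Normalizing units and computing the index:
  option Z: σ_y = 445.0 MPa, ρ = 1907 kg/m³
  option X: σ_y = 319.0 MPa, ρ = 7846 kg/m³
  option Z: M = 233 kN·m/kg
  option X: M = 40.7 kN·m/kg
Option Z has the largest M.

option Z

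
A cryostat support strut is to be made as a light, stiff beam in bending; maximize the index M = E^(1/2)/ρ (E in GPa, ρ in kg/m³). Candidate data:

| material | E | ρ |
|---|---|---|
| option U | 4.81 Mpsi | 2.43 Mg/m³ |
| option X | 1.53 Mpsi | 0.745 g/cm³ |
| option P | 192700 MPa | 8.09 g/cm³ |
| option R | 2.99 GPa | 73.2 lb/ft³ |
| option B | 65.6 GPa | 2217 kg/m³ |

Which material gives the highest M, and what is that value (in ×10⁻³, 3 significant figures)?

option X, M = 4.36×10⁻³

In SI units:
  option U: E = 33.16 GPa, ρ = 2430 kg/m³
  option X: E = 10.55 GPa, ρ = 745.0 kg/m³
  option P: E = 192.7 GPa, ρ = 8090 kg/m³
  option R: E = 2.990 GPa, ρ = 1173 kg/m³
  option B: E = 65.60 GPa, ρ = 2217 kg/m³
  option X: M = 4.36×10⁻³
  option B: M = 3.65×10⁻³
  option U: M = 2.37×10⁻³
  option P: M = 1.72×10⁻³
  option R: M = 1.47×10⁻³
Highest index: option X.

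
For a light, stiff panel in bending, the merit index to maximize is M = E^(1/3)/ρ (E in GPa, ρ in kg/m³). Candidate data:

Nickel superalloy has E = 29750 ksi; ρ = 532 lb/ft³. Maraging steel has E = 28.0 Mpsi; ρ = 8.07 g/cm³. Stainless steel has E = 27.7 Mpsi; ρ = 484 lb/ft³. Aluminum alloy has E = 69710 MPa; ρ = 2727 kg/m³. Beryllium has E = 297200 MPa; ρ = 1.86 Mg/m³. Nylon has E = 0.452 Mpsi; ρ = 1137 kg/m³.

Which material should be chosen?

beryllium

Convert each candidate to consistent units, then evaluate M:
  nickel superalloy: E = 205.1 GPa, ρ = 8522 kg/m³
  maraging steel: E = 193.1 GPa, ρ = 8070 kg/m³
  stainless steel: E = 191.0 GPa, ρ = 7753 kg/m³
  aluminum alloy: E = 69.71 GPa, ρ = 2727 kg/m³
  beryllium: E = 297.2 GPa, ρ = 1860 kg/m³
  nylon: E = 3.116 GPa, ρ = 1137 kg/m³
  beryllium: M = 3.59×10⁻³
  aluminum alloy: M = 1.51×10⁻³
  nylon: M = 1.28×10⁻³
  stainless steel: M = 0.743×10⁻³
  maraging steel: M = 0.716×10⁻³
  nickel superalloy: M = 0.692×10⁻³
Highest index: beryllium.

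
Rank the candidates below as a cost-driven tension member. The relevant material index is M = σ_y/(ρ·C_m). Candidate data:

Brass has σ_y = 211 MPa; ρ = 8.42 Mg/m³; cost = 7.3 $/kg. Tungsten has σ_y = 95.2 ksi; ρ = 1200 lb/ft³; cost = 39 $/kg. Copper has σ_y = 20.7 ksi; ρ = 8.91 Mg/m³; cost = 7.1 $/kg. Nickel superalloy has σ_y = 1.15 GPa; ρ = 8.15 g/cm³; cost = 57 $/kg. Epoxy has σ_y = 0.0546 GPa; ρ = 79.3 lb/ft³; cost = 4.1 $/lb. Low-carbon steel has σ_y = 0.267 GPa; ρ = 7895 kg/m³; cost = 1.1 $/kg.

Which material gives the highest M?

Normalizing units and computing the index:
  brass: σ_y = 211.0 MPa, ρ = 8420 kg/m³, cost = 7.300 $/kg
  tungsten: σ_y = 656.4 MPa, ρ = 19220 kg/m³, cost = 39.00 $/kg
  copper: σ_y = 142.7 MPa, ρ = 8910 kg/m³, cost = 7.100 $/kg
  nickel superalloy: σ_y = 1150 MPa, ρ = 8150 kg/m³, cost = 57.00 $/kg
  epoxy: σ_y = 54.60 MPa, ρ = 1270 kg/m³, cost = 9.039 $/kg
  low-carbon steel: σ_y = 267.0 MPa, ρ = 7895 kg/m³, cost = 1.100 $/kg
  low-carbon steel: M = 30.7 kN·m per $
  epoxy: M = 4.76 kN·m per $
  brass: M = 3.43 kN·m per $
  nickel superalloy: M = 2.48 kN·m per $
  copper: M = 2.26 kN·m per $
  tungsten: M = 0.876 kN·m per $
Highest index: low-carbon steel.

low-carbon steel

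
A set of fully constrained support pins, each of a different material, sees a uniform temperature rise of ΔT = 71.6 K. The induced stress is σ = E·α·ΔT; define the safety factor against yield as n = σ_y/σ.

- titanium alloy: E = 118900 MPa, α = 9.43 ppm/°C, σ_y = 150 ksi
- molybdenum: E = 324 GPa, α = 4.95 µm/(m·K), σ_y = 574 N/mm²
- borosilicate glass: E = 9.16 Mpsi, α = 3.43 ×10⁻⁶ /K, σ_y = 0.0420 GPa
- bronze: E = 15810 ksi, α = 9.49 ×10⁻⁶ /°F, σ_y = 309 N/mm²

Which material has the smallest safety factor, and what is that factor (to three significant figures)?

bronze, n = 2.32

With everything in SI (GPa, ×10⁻⁶/K, MPa):
  titanium alloy: E = 118.9, α = 9.43, σ_y = 1034 → σ = 80.3 MPa, n = 12.9
  molybdenum: E = 324.0, α = 4.95, σ_y = 574.0 → σ = 115 MPa, n = 5.00
  borosilicate glass: E = 63.16, α = 3.43, σ_y = 42.00 → σ = 15.5 MPa, n = 2.71
  bronze: E = 109.0, α = 17.1, σ_y = 309.0 → σ = 133 MPa, n = 2.32
Smallest n: bronze with n = 2.32.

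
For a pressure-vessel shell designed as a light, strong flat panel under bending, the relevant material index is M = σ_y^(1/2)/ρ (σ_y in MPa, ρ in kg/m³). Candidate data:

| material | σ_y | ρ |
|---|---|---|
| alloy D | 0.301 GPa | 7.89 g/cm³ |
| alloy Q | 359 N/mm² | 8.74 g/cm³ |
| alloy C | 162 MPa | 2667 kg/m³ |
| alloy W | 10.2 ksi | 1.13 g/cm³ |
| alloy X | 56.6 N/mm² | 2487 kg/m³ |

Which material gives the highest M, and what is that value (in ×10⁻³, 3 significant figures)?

After converting to SI:
  alloy D: σ_y = 301.0 MPa, ρ = 7890 kg/m³
  alloy Q: σ_y = 359.0 MPa, ρ = 8740 kg/m³
  alloy C: σ_y = 162.0 MPa, ρ = 2667 kg/m³
  alloy W: σ_y = 70.33 MPa, ρ = 1130 kg/m³
  alloy X: σ_y = 56.60 MPa, ρ = 2487 kg/m³
  alloy W: M = 7.42×10⁻³
  alloy C: M = 4.77×10⁻³
  alloy X: M = 3.03×10⁻³
  alloy D: M = 2.20×10⁻³
  alloy Q: M = 2.17×10⁻³
Alloy W ranks first.

alloy W, M = 7.42×10⁻³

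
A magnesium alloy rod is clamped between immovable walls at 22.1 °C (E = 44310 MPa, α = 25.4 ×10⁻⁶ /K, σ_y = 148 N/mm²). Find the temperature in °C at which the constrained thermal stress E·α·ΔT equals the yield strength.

E = 44310 MPa = 44.31 GPa.
σ_y = 148 N/mm² = 148.0 MPa.
E·α·ΔT = 148.0 MPa ⇒ ΔT = 148.0 / (44.31×10³ × 25.4×10⁻⁶) = 131.5 K.
T = 22.1 + 131.5 = 153.6 °C.

154 °C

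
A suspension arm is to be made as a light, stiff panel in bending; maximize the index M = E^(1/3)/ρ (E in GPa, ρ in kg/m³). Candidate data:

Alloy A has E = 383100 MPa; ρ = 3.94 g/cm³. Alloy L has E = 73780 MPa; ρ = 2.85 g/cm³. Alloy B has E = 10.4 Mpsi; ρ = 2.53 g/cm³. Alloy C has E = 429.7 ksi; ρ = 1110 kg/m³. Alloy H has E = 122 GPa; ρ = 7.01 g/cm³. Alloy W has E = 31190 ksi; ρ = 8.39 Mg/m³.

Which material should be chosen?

Normalizing units and computing the index:
  alloy A: E = 383.1 GPa, ρ = 3940 kg/m³
  alloy L: E = 73.78 GPa, ρ = 2850 kg/m³
  alloy B: E = 71.71 GPa, ρ = 2530 kg/m³
  alloy C: E = 2.963 GPa, ρ = 1110 kg/m³
  alloy H: E = 122.0 GPa, ρ = 7010 kg/m³
  alloy W: E = 215.0 GPa, ρ = 8390 kg/m³
  alloy A: M = 1.84×10⁻³
  alloy B: M = 1.64×10⁻³
  alloy L: M = 1.47×10⁻³
  alloy C: M = 1.29×10⁻³
  alloy W: M = 0.714×10⁻³
  alloy H: M = 0.708×10⁻³
The maximum is for alloy A.

alloy A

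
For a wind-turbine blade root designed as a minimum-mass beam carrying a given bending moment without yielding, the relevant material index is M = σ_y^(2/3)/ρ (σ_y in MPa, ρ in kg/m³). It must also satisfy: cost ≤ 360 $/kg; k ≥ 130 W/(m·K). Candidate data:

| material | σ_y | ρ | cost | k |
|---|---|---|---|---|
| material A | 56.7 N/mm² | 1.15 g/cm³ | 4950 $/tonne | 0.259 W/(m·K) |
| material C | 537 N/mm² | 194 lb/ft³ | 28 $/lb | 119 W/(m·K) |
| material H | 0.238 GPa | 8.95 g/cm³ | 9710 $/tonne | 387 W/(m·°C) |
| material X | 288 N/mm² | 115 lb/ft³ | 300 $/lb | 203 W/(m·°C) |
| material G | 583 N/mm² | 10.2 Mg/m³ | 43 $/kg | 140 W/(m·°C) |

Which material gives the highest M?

Screen on constraints: cost ≤ 360 $/kg; k ≥ 130 W/(m·K). Survivors: material H, material G.
Putting every candidate on a common basis:
  material H: σ_y = 238.0 MPa, ρ = 8950 kg/m³
  material G: σ_y = 583.0 MPa, ρ = 10200 kg/m³
  material G: M = 6.84×10⁻³
  material H: M = 4.29×10⁻³
Material G has the largest M.

material G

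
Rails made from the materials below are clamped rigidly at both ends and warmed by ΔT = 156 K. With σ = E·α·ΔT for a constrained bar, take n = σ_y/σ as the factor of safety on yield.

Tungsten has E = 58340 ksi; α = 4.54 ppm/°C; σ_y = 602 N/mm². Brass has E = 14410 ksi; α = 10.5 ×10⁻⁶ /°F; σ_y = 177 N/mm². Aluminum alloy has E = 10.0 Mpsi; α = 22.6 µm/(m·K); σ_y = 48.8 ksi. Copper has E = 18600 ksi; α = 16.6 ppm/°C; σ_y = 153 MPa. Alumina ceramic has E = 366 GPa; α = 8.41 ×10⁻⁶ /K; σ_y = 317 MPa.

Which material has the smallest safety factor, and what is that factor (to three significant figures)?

copper, n = 0.461

Per material, after unit conversion:
  tungsten: E = 402.2, α = 4.54, σ_y = 602.0 → σ = 285 MPa, n = 2.11
  brass: E = 99.35, α = 18.9, σ_y = 177.0 → σ = 293 MPa, n = 0.604
  aluminum alloy: E = 68.95, α = 22.6, σ_y = 336.5 → σ = 243 MPa, n = 1.38
  copper: E = 128.2, α = 16.6, σ_y = 153.0 → σ = 332 MPa, n = 0.461
  alumina ceramic: E = 366.0, α = 8.41, σ_y = 317.0 → σ = 480 MPa, n = 0.660
Copper has the lowest safety factor, n = 0.461.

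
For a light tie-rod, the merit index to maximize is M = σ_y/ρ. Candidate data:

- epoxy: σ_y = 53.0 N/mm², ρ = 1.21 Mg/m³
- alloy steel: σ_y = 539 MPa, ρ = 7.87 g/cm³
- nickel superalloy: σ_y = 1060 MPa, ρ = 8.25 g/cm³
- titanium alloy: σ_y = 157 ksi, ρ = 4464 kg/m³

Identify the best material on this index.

Putting every candidate on a common basis:
  epoxy: σ_y = 53.00 MPa, ρ = 1210 kg/m³
  alloy steel: σ_y = 539.0 MPa, ρ = 7870 kg/m³
  nickel superalloy: σ_y = 1060 MPa, ρ = 8250 kg/m³
  titanium alloy: σ_y = 1082 MPa, ρ = 4464 kg/m³
  titanium alloy: M = 242 kN·m/kg
  nickel superalloy: M = 128 kN·m/kg
  alloy steel: M = 68.5 kN·m/kg
  epoxy: M = 43.8 kN·m/kg
Titanium alloy ranks first.

titanium alloy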